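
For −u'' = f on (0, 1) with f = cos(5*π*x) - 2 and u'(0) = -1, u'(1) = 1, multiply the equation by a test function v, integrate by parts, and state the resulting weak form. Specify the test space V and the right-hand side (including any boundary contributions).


V = H^1(0, 1) (v unrestricted at boundary; u is determined up to an additive constant); weak form: ∫_0^1 u'v' dx = ∫_0^1 (cos(5*π*x) - 2) v dx + v(1) + v(0) for all v ∈ V.

Multiply both sides by a test function v and integrate from 0 to 1:
  ∫_0^1 −u''(x) v(x) dx = ∫_0^1 f(x) v(x) dx.
Integrate the LHS by parts once:
  ∫_0^1 −u'' v dx = −[u'(x) v(x)]_0^1 + ∫_0^1 u'(x) v'(x) dx.
Thus ∫_0^1 u'(x) v'(x) dx = ∫_0^1 f(x) v(x) dx + [u'(x) v(x)]_0^1.
Choose V so that boundary terms are either known or forced to vanish.
u has inhomogeneous Neumann u'(0) = -1, u'(1) = 1. [u' v]_0^1 = (1)·v(1) − (-1)·v(0) = v(1) + v(0). Take V = H^1(0, 1); boundary term becomes part of RHS.
Weak formulation: find u (satisfying any essential BC) such that ∫_0^1 u'(x) v'(x) dx = ∫_0^1 f v dx + v(1) + v(0) for all v ∈ V (Neumann data are natural BCs: they enter the RHS as boundary terms).
Substituting f(x) = cos(5*π*x) - 2, the right-hand side is ∫_0^1 (cos(5*π*x) - 2) v dx + v(1) + v(0).
Compatibility check (pure Neumann): taking v ≡ 1 ∈ V gives 0 = ∫_0^1 f dx + (1) − (-1), i.e. ∫_0^1 f dx must equal u'(0) − u'(1) = -2. Indeed ∫_0^1 (cos(5*π*x) - 2) dx = -2, so the data are compatible. The solution is then unique only up to an additive constant (fix it e.g. by requiring ∫_0^1 u dx = 0).


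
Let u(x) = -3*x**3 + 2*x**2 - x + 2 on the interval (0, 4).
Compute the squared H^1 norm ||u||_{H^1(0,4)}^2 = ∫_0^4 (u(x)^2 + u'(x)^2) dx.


||u||_{H^1}^2 = 2805524/105

The H^1 norm (squared) on an interval (0, L) is
  ||u||_{H^1}^2 = ∫_0^L u(x)^2 dx + ∫_0^L u'(x)^2 dx.
Compute u'(x) = -9*x**2 + 4*x - 1.
Then u(x)^2 = 9*x**6 - 12*x**5 + 10*x**4 - 16*x**3 + 9*x**2 - 4*x + 4 and u'(x)^2 = 81*x**4 - 72*x**3 + 34*x**2 - 8*x + 1.
Integrate each monomial from 0 to 4 using ∫_0^4 c·x^n dx = c·4^(n+1)/(n+1):
  ∫_0^4 u(x)^2 dx = ∫_0^4 (9*x^6 - 12*x^5 + 10*x^4 - 16*x^3 + 9*x^2 - 4*x + 4) dx. Term by term:
    ∫_0^4 9*x^6 dx = 147456/7;  ∫_0^4 -12*x^5 dx = -8192;  ∫_0^4 10*x^4 dx = 2048;
    ∫_0^4 -16*x^3 dx = -1024;  ∫_0^4 9*x^2 dx = 192;  ∫_0^4 -4*x dx = -32;
    ∫_0^4 4 dx = 16.
  Sum: 147456/7 − 8192 + 2048 − 1024 + 192 − 32 + 16 = 98512/7.
  ∫_0^4 u'(x)^2 dx = ∫_0^4 (81*x^4 - 72*x^3 + 34*x^2 - 8*x + 1) dx. Term by term:
    ∫_0^4 81*x^4 dx = 82944/5;  ∫_0^4 -72*x^3 dx = -4608;  ∫_0^4 34*x^2 dx = 2176/3;
    ∫_0^4 -8*x dx = -64;  ∫_0^4 1 dx = 4.
  Sum: 82944/5 − 4608 + 2176/3 − 64 + 4 = 189692/15.
Adding: ||u||_{H^1}^2 = 98512/7 + 189692/15 = 2805524/105.


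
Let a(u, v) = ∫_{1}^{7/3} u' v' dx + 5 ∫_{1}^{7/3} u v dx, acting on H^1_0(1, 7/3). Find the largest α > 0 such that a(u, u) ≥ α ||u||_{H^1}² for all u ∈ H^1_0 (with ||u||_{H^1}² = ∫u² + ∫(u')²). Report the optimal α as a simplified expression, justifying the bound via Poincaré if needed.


α = 1

Coercivity of a(·,·) on H^1_0(1, 7/3) means a(u, u) ≥ α ||u||_{H^1}² for every u ∈ H^1_0.
The interval has length L = 4/3, and Poincaré/coercivity depend only on L. Here a(u, u) = ∫(u')² + (5)·∫u².
Here c = 5 ≥ 1, so a(u,u) = ∫(u')² + c∫u² ≥ ∫(u')² + ∫u² = ||u||_{H^1}², i.e. α = 1 works. No larger α is possible: a(u,u) ≥ α||u||_{H^1}² means (1−α)∫(u')² ≥ (α−c)∫u², and for the modes u_n = sin(nπ(x−x₀)/L) (x₀ the left endpoint) one has ∫u_n²/∫(u_n')² = (L/(nπ))² → 0, so a(u_n,u_n)/||u_n||_{H^1}² → 1. Hence the optimal constant is α = 1.
Therefore α = 1.


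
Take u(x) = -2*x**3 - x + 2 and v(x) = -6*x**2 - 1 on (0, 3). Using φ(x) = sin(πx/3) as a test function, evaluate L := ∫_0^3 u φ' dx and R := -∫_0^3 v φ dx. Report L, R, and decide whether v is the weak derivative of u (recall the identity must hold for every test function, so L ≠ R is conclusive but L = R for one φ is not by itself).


LHS = -648/π^3 + 168/π, RHS = -648/π^3 + 168/π. Yes, v = u' weakly.

u(x) = -2*x**3 - x + 2, classical derivative u'(x) = -6*x**2 - 1.
φ(x) = sin(πx/3), so φ'(x) = π*cos(π*x/3)/3.
Note φ(0) = φ(3) = 0, so the boundary term u·φ vanishes.
LHS = ∫_0^3 u(x) φ'(x) dx = ∫_0^3 (-2*π*x^3*cos(π*x/3)/3 - π*x*cos(π*x/3)/3 + 2*π*cos(π*x/3)/3) dx. Term by term:
  ∫_0^3 2*π*cos(π*x/3)/3 dx = 0;  ∫_0^3 -2*π*x^3*cos(π*x/3)/3 dx = -648/π^3 + 162/π;  ∫_0^3 -π*x*cos(π*x/3)/3 dx = 6/π.
Sum: 0 + -648/π^3 + 162/π + 6/π = -648/π^3 + 168/π.
So LHS = -648/π^3 + 168/π.
∫_0^3 v(x) φ(x) dx = ∫_0^3 (-6*x^2*sin(π*x/3) - sin(π*x/3)) dx. Term by term:
  ∫_0^3 -sin(π*x/3) dx = -6/π;  ∫_0^3 -6*x^2*sin(π*x/3) dx = -162/π + 648/π^3.
Sum: -6/π + -162/π + 648/π^3 = -168/π + 648/π^3.
So RHS = -∫_0^3 v(x) φ(x) dx = -648/π^3 + 168/π.
LHS = RHS, so the identity holds for this test φ.
Moreover u is smooth here and v(x) = u'(x) = -6*x**2 - 1 pointwise, so the identity holds for every test function. Hence v is the weak derivative of u.


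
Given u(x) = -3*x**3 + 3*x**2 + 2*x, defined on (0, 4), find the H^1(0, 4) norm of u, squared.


||u||_{H^1}^2 = 1984592/105

The H^1 norm (squared) on an interval (0, L) is
  ||u||_{H^1}^2 = ∫_0^L u(x)^2 dx + ∫_0^L u'(x)^2 dx.
Compute u'(x) = -9*x**2 + 6*x + 2.
Then u(x)^2 = 9*x**6 - 18*x**5 - 3*x**4 + 12*x**3 + 4*x**2 and u'(x)^2 = 81*x**4 - 108*x**3 + 24*x + 4.
Integrate each monomial from 0 to 4 using ∫_0^4 c·x^n dx = c·4^(n+1)/(n+1):
  ∫_0^4 u(x)^2 dx = ∫_0^4 (9*x^6 - 18*x^5 - 3*x^4 + 12*x^3 + 4*x^2) dx. Term by term:
    ∫_0^4 9*x^6 dx = 147456/7;  ∫_0^4 -18*x^5 dx = -12288;  ∫_0^4 -3*x^4 dx = -3072/5;
    ∫_0^4 12*x^3 dx = 768;  ∫_0^4 4*x^2 dx = 256/3.
  Sum: 147456/7 − 12288 − 3072/5 + 768 + 256/3 = 946688/105.
  ∫_0^4 u'(x)^2 dx = ∫_0^4 (81*x^4 - 108*x^3 + 24*x + 4) dx. Term by term:
    ∫_0^4 81*x^4 dx = 82944/5;  ∫_0^4 -108*x^3 dx = -6912;  ∫_0^4 24*x dx = 192;
    ∫_0^4 4 dx = 16.
  Sum: 82944/5 − 6912 + 192 + 16 = 49424/5.
Adding: ||u||_{H^1}^2 = 946688/105 + 49424/5 = 1984592/105.


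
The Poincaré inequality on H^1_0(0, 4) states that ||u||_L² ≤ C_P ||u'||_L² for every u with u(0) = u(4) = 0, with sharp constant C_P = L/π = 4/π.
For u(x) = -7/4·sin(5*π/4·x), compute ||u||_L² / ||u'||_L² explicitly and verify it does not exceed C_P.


||u||_L² / ||u'||_L² = 4/(5*π) < C_P = 4/π.

u(x) = -7/4·sin(5*π/4·x), so u'(x) = -35*π*cos(5*π*x/4)/16.
Writing u(x) = A·sin(kπx/L) with A = -7/4 and k = 5, use ∫_0^L sin²(kπx/L) dx = L/2 and ∫_0^L cos²(kπx/L) dx = L/2.
u² = 49/16·sin²(5*π/4·x) and (u')² = 1225*π^2/256·cos²(5*π/4·x), and each of sin², cos² integrates to L/2 = 2 over (0, 4).
∫_0^4 u² dx = 49/8, so ||u||_L² = 7*sqrt(2)/4.
∫_0^4 (u')² dx = 1225*π^2/128, so ||u'||_L² = 35*sqrt(2)*π/16.
Ratio ||u||_L² / ||u'||_L² = 4/(5*π).
Sharp Poincaré constant on H^1_0(0, 4) is C_P = L/π = 4/π, achieved by sin(π/4·x).
This is the k = 5 harmonic; the ratio L/(kπ) is strictly less than C_P = L/π, consistent with the sharp inequality ||u||_L² ≤ C_P ||u'||_L².


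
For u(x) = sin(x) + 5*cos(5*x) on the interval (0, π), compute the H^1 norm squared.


||u||_{H^1(0,π)}^2 = 326*π

u'(x) = -25*sin(5*x) + cos(x).
Expand u² and (u')² and integrate term by term on (0, π), using: for integers n ≥ 1, ∫_0^π sin²(nx) dx = ∫_0^π cos²(nx) dx = π/2; for n ≠ n', ∫_0^π sin(nx)sin(n'x) dx = ∫_0^π cos(nx)cos(n'x) dx = 0; and by product-to-sum, ∫_0^π sin(nx)cos(n'x) dx = ½∫_0^π [sin((n+n')x) + sin((n−n')x)] dx, which is 0 when n+n' is even and 2n/(n²−n'²) when n+n' is odd (it need not vanish on (0, π)).
  u² squared terms: (5)²·∫cos(5x)² dx = 25·π/2 = 25*π/2;  (1)²·∫sin(x)² dx = 1·π/2 = π/2.
  u² cross terms: 2·(5)·(1)·∫cos(5x)·sin(x) dx = 10·(0) = 0.
  So ∫_0^π u² dx = 25*π/2 + π/2 + 0 = 13*π.
  (u')² squared terms: (-25)²·∫sin(5x)² dx = 625·π/2 = 625*π/2;  (1)²·∫cos(x)² dx = 1·π/2 = π/2.
  (u')² cross terms: 2·(-25)·(1)·∫sin(5x)·cos(x) dx = -50·(0) = 0.
  So ∫_0^π (u')² dx = 625*π/2 + π/2 + 0 = 313*π.
||u||_{H^1}^2 = (13*π) + (313*π) = 326*π.


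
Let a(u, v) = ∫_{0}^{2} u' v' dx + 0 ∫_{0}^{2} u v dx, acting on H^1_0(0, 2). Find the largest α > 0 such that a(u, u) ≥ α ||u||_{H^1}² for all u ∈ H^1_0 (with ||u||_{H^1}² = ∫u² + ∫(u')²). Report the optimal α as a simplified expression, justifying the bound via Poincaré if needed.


α = π^2/(4 + π^2)

Coercivity of a(·,·) on H^1_0(0, 2) means a(u, u) ≥ α ||u||_{H^1}² for every u ∈ H^1_0.
The interval has length L = 2, and Poincaré/coercivity depend only on L. Here a(u, u) = ∫(u')² + (0)·∫u².
Here c = 0, so a(u,u) = ∫(u')² alone. The condition a(u,u) ≥ α||u||_{H^1}² reads (1−α)∫(u')² ≥ (α−c)∫u². Any admissible α is ≤ 1 (rapidly oscillating u have ∫u²/∫(u')² → 0), and α = 1 would force 0 ≥ (1−c)∫u², impossible since c < 1; so 1−α > 0. By the sharp Poincaré inequality on H^1_0 of an interval of length L, ∫(u')² ≥ (π/L)²∫u² with equality for the first sine mode sin(π(x−x₀)/L) (x₀ the left endpoint), so the inequality holds for all u iff (1−α)(π/L)² ≥ α − c, i.e. α ≤ ((π/L)² + c)/((π/L)² + 1) = (1 + c(L/π)²)/(1 + (L/π)²). (Direct route, valid since c ≤ 0: Poincaré gives c∫u² ≥ c(L/π)²∫(u')², so a(u,u) ≥ (1 + c(L/π)²)∫(u')², while ||u||_{H^1}² ≤ (1 + (L/π)²)∫(u')²; dividing yields the same α.) With (π/L)² = π^2/4 and c = 0, the largest admissible constant is α = ((π/L)² + c)/((π/L)² + 1).
Simplifying, α = π^2/(4 + π^2).


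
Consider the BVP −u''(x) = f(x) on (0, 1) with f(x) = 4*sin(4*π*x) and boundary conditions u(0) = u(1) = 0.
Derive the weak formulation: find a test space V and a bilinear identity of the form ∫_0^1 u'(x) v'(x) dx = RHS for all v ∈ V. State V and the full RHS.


V = H^1_0(0, 1) (so v(0) = v(1) = 0); weak form: ∫_0^1 u'v' dx = ∫_0^1 (4*sin(4*π*x)) v dx for all v ∈ V.

Multiply both sides by a test function v and integrate from 0 to 1:
  ∫_0^1 −u''(x) v(x) dx = ∫_0^1 f(x) v(x) dx.
Integrate the LHS by parts once:
  ∫_0^1 −u'' v dx = −[u'(x) v(x)]_0^1 + ∫_0^1 u'(x) v'(x) dx.
Thus ∫_0^1 u'(x) v'(x) dx = ∫_0^1 f(x) v(x) dx + [u'(x) v(x)]_0^1.
Choose V so that boundary terms are either known or forced to vanish.
u is Dirichlet: u(0) = u(1) = 0. Let V = H^1_0(0, 1); then v(0) = v(1) = 0, and [u' v]_0^1 = 0.
Weak formulation: find u (satisfying any essential BC) such that ∫_0^1 u'(x) v'(x) dx = ∫_0^1 f v dx for all v ∈ V.
Substituting f(x) = 4*sin(4*π*x), the right-hand side is ∫_0^1 (4*sin(4*π*x)) v dx.


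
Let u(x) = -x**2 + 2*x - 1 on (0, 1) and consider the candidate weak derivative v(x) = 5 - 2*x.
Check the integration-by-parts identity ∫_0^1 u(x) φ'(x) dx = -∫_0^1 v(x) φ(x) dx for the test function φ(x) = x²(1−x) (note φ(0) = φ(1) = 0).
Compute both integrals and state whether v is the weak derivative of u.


LHS = -1/15, RHS = -19/60. No, v is not the weak derivative of u.

u(x) = -x**2 + 2*x - 1, classical derivative u'(x) = 2 - 2*x.
φ(x) = x²(1−x), so φ'(x) = x*(2 - 3*x).
Note φ(0) = φ(1) = 0, so the boundary term u·φ vanishes.
LHS = ∫_0^1 u(x) φ'(x) dx = ∫_0^1 (3*x^4 - 8*x^3 + 7*x^2 - 2*x) dx. Term by term:
  ∫_0^1 3*x^4 dx = 3/5;  ∫_0^1 -8*x^3 dx = -2;  ∫_0^1 7*x^2 dx = 7/3;
  ∫_0^1 -2*x dx = -1.
Sum: 3/5 − 2 + 7/3 − 1 = -1/15.
So LHS = -1/15.
∫_0^1 v(x) φ(x) dx = ∫_0^1 (2*x^4 - 7*x^3 + 5*x^2) dx. Term by term:
  ∫_0^1 2*x^4 dx = 2/5;  ∫_0^1 -7*x^3 dx = -7/4;  ∫_0^1 5*x^2 dx = 5/3.
Sum: 2/5 − 7/4 + 5/3 = 19/60.
So RHS = -∫_0^1 v(x) φ(x) dx = -19/60.
LHS − RHS = 1/4 ≠ 0, so the identity fails.
(For a valid weak derivative the identity must hold for EVERY test function, in particular this one. The failure shows v is NOT the weak derivative of u.)
Correct weak derivative would be u'(x) = 2 - 2*x.


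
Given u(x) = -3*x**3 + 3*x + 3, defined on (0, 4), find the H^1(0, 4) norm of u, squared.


||u||_{H^1}^2 = 1122504/35

The H^1 norm (squared) on an interval (0, L) is
  ||u||_{H^1}^2 = ∫_0^L u(x)^2 dx + ∫_0^L u'(x)^2 dx.
Compute u'(x) = 3 - 9*x**2.
Then u(x)^2 = 9*x**6 - 18*x**4 - 18*x**3 + 9*x**2 + 18*x + 9 and u'(x)^2 = 81*x**4 - 54*x**2 + 9.
Integrate each monomial from 0 to 4 using ∫_0^4 c·x^n dx = c·4^(n+1)/(n+1):
  ∫_0^4 u(x)^2 dx = ∫_0^4 (9*x^6 - 18*x^4 - 18*x^3 + 9*x^2 + 18*x + 9) dx. Term by term:
    ∫_0^4 9*x^6 dx = 147456/7;  ∫_0^4 -18*x^4 dx = -18432/5;  ∫_0^4 -18*x^3 dx = -1152;
    ∫_0^4 9*x^2 dx = 192;  ∫_0^4 18*x dx = 144;  ∫_0^4 9 dx = 36.
  Sum: 147456/7 − 18432/5 − 1152 + 192 + 144 + 36 = 580956/35.
  ∫_0^4 u'(x)^2 dx = ∫_0^4 (81*x^4 - 54*x^2 + 9) dx. Term by term:
    ∫_0^4 81*x^4 dx = 82944/5;  ∫_0^4 -54*x^2 dx = -1152;  ∫_0^4 9 dx = 36.
  Sum: 82944/5 − 1152 + 36 = 77364/5.
Adding: ||u||_{H^1}^2 = 580956/35 + 77364/5 = 1122504/35.


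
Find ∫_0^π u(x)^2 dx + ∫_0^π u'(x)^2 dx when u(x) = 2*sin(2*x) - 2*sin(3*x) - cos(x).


||u||_{H^1(0,π)}^2 = -32/3 + 31*π

u'(x) = sin(x) + 4*cos(2*x) - 6*cos(3*x).
Expand u² and (u')² and integrate term by term on (0, π), using: for integers n ≥ 1, ∫_0^π sin²(nx) dx = ∫_0^π cos²(nx) dx = π/2; for n ≠ n', ∫_0^π sin(nx)sin(n'x) dx = ∫_0^π cos(nx)cos(n'x) dx = 0; and by product-to-sum, ∫_0^π sin(nx)cos(n'x) dx = ½∫_0^π [sin((n+n')x) + sin((n−n')x)] dx, which is 0 when n+n' is even and 2n/(n²−n'²) when n+n' is odd (it need not vanish on (0, π)).
  u² squared terms: (-1)²·∫cos(x)² dx = 1·π/2 = π/2;  (-2)²·∫sin(3x)² dx = 4·π/2 = 2*π;  (2)²·∫sin(2x)² dx = 4·π/2 = 2*π.
  u² cross terms: 2·(-1)·(-2)·∫cos(x)·sin(3x) dx = 4·(0) = 0;  2·(-1)·(2)·∫cos(x)·sin(2x) dx = -4·(4/3) = -16/3;  2·(-2)·(2)·∫sin(3x)·sin(2x) dx = -8·(0) = 0.
  So ∫_0^π u² dx = π/2 + 2*π + 2*π + 0 − 16/3 + 0 = -16/3 + 9*π/2.
  (u')² squared terms: (-6)²·∫cos(3x)² dx = 36·π/2 = 18*π;  (4)²·∫cos(2x)² dx = 16·π/2 = 8*π;  (1)²·∫sin(x)² dx = 1·π/2 = π/2.
  (u')² cross terms: 2·(-6)·(4)·∫cos(3x)·cos(2x) dx = -48·(0) = 0;  2·(-6)·(1)·∫cos(3x)·sin(x) dx = -12·(0) = 0;  2·(4)·(1)·∫cos(2x)·sin(x) dx = 8·(-2/3) = -16/3.
  So ∫_0^π (u')² dx = 18*π + 8*π + π/2 + 0 + 0 − 16/3 = -16/3 + 53*π/2.
||u||_{H^1}^2 = (-16/3 + 9*π/2) + (-16/3 + 53*π/2) = -32/3 + 31*π.


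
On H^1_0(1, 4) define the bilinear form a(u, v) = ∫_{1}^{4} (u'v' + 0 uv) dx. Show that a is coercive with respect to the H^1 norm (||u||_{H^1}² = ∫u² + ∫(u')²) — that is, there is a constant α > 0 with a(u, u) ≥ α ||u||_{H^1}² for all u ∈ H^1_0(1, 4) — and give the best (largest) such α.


α = π^2/(9 + π^2)

Coercivity of a(·,·) on H^1_0(1, 4) means a(u, u) ≥ α ||u||_{H^1}² for every u ∈ H^1_0.
The interval has length L = 3, and Poincaré/coercivity depend only on L. Here a(u, u) = ∫(u')² + (0)·∫u².
Here c = 0, so a(u,u) = ∫(u')² alone. The condition a(u,u) ≥ α||u||_{H^1}² reads (1−α)∫(u')² ≥ (α−c)∫u². Any admissible α is ≤ 1 (rapidly oscillating u have ∫u²/∫(u')² → 0), and α = 1 would force 0 ≥ (1−c)∫u², impossible since c < 1; so 1−α > 0. By the sharp Poincaré inequality on H^1_0 of an interval of length L, ∫(u')² ≥ (π/L)²∫u² with equality for the first sine mode sin(π(x−x₀)/L) (x₀ the left endpoint), so the inequality holds for all u iff (1−α)(π/L)² ≥ α − c, i.e. α ≤ ((π/L)² + c)/((π/L)² + 1) = (1 + c(L/π)²)/(1 + (L/π)²). (Direct route, valid since c ≤ 0: Poincaré gives c∫u² ≥ c(L/π)²∫(u')², so a(u,u) ≥ (1 + c(L/π)²)∫(u')², while ||u||_{H^1}² ≤ (1 + (L/π)²)∫(u')²; dividing yields the same α.) With (π/L)² = π^2/9 and c = 0, the largest admissible constant is α = ((π/L)² + c)/((π/L)² + 1).
Simplifying, α = π^2/(9 + π^2).


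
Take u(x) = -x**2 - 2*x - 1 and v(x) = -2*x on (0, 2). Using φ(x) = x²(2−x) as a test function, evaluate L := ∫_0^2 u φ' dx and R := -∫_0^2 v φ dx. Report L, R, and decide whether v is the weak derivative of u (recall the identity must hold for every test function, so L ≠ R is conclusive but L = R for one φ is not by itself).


LHS = 88/15, RHS = 16/5. No, v is not the weak derivative of u.

u(x) = -x**2 - 2*x - 1, classical derivative u'(x) = -2*x - 2.
φ(x) = x²(2−x), so φ'(x) = x*(4 - 3*x).
Note φ(0) = φ(2) = 0, so the boundary term u·φ vanishes.
LHS = ∫_0^2 u(x) φ'(x) dx = ∫_0^2 (3*x^4 + 2*x^3 - 5*x^2 - 4*x) dx. Term by term:
  ∫_0^2 3*x^4 dx = 96/5;  ∫_0^2 2*x^3 dx = 8;  ∫_0^2 -5*x^2 dx = -40/3;
  ∫_0^2 -4*x dx = -8.
Sum: 96/5 + 8 − 40/3 − 8 = 88/15.
So LHS = 88/15.
∫_0^2 v(x) φ(x) dx = ∫_0^2 (2*x^4 - 4*x^3) dx. Term by term:
  ∫_0^2 2*x^4 dx = 64/5;  ∫_0^2 -4*x^3 dx = -16.
Sum: 64/5 − 16 = -16/5.
So RHS = -∫_0^2 v(x) φ(x) dx = 16/5.
LHS − RHS = 8/3 ≠ 0, so the identity fails.
(For a valid weak derivative the identity must hold for EVERY test function, in particular this one. The failure shows v is NOT the weak derivative of u.)
Correct weak derivative would be u'(x) = -2*x - 2.


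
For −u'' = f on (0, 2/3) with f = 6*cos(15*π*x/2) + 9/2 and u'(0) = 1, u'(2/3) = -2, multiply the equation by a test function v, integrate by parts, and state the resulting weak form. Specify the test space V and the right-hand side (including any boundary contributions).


V = H^1(0, 2/3) (v unrestricted at boundary; u is determined up to an additive constant); weak form: ∫_0^2/3 u'v' dx = ∫_0^2/3 (6*cos(15*π*x/2) + 9/2) v dx − 2·v(2/3) − v(0) for all v ∈ V.

Multiply both sides by a test function v and integrate from 0 to 2/3:
  ∫_0^2/3 −u''(x) v(x) dx = ∫_0^2/3 f(x) v(x) dx.
Integrate the LHS by parts once:
  ∫_0^2/3 −u'' v dx = −[u'(x) v(x)]_0^2/3 + ∫_0^2/3 u'(x) v'(x) dx.
Thus ∫_0^2/3 u'(x) v'(x) dx = ∫_0^2/3 f(x) v(x) dx + [u'(x) v(x)]_0^2/3.
Choose V so that boundary terms are either known or forced to vanish.
u has inhomogeneous Neumann u'(0) = 1, u'(2/3) = -2. [u' v]_0^2/3 = (-2)·v(2/3) − (1)·v(0) = − 2·v(2/3) − v(0). Take V = H^1(0, 2/3); boundary term becomes part of RHS.
Weak formulation: find u (satisfying any essential BC) such that ∫_0^2/3 u'(x) v'(x) dx = ∫_0^2/3 f v dx − 2·v(2/3) − v(0) for all v ∈ V (Neumann data are natural BCs: they enter the RHS as boundary terms).
Substituting f(x) = 6*cos(15*π*x/2) + 9/2, the right-hand side is ∫_0^2/3 (6*cos(15*π*x/2) + 9/2) v dx − 2·v(2/3) − v(0).
Compatibility check (pure Neumann): taking v ≡ 1 ∈ V gives 0 = ∫_0^2/3 f dx + (-2) − (1), i.e. ∫_0^2/3 f dx must equal u'(0) − u'(2/3) = 3. Indeed ∫_0^2/3 (6*cos(15*π*x/2) + 9/2) dx = 3, so the data are compatible. The solution is then unique only up to an additive constant (fix it e.g. by requiring ∫_0^2/3 u dx = 0).


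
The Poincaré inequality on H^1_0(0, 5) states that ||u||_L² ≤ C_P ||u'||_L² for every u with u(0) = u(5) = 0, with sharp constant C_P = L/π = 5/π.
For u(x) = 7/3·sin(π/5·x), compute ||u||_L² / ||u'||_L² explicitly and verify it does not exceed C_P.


||u||_L² / ||u'||_L² = 5/π = C_P.

u(x) = 7/3·sin(π/5·x), so u'(x) = 7*π*cos(π*x/5)/15.
Writing u(x) = A·sin(kπx/L) with A = 7/3 and k = 1, use ∫_0^L sin²(kπx/L) dx = L/2 and ∫_0^L cos²(kπx/L) dx = L/2.
u² = 49/9·sin²(π/5·x) and (u')² = 49*π^2/225·cos²(π/5·x), and each of sin², cos² integrates to L/2 = 5/2 over (0, 5).
∫_0^5 u² dx = 245/18, so ||u||_L² = 7*sqrt(10)/6.
∫_0^5 (u')² dx = 49*π^2/90, so ||u'||_L² = 7*sqrt(10)*π/30.
Ratio ||u||_L² / ||u'||_L² = 5/π.
Sharp Poincaré constant on H^1_0(0, 5) is C_P = L/π = 5/π, achieved by sin(π/5·x).
This is the k = 1 eigenfunction (up to amplitude), so the ratio equals the sharp Poincaré constant exactly.


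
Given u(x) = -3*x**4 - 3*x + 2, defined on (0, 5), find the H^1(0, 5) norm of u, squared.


||u||_{H^1}^2 = 25278280/7

The H^1 norm (squared) on an interval (0, L) is
  ||u||_{H^1}^2 = ∫_0^L u(x)^2 dx + ∫_0^L u'(x)^2 dx.
Compute u'(x) = -12*x**3 - 3.
Then u(x)^2 = 9*x**8 + 18*x**5 - 12*x**4 + 9*x**2 - 12*x + 4 and u'(x)^2 = 144*x**6 + 72*x**3 + 9.
Integrate each monomial from 0 to 5 using ∫_0^5 c·x^n dx = c·5^(n+1)/(n+1):
  ∫_0^5 u(x)^2 dx = ∫_0^5 (9*x^8 + 18*x^5 - 12*x^4 + 9*x^2 - 12*x + 4) dx. Term by term:
    ∫_0^5 9*x^8 dx = 1953125;  ∫_0^5 18*x^5 dx = 46875;  ∫_0^5 -12*x^4 dx = -7500;
    ∫_0^5 9*x^2 dx = 375;  ∫_0^5 -12*x dx = -150;  ∫_0^5 4 dx = 20.
  Sum: 1953125 + 46875 − 7500 + 375 − 150 + 20 = 1992745.
  ∫_0^5 u'(x)^2 dx = ∫_0^5 (144*x^6 + 72*x^3 + 9) dx. Term by term:
    ∫_0^5 144*x^6 dx = 11250000/7;  ∫_0^5 72*x^3 dx = 11250;  ∫_0^5 9 dx = 45.
  Sum: 11250000/7 + 11250 + 45 = 11329065/7.
Adding: ||u||_{H^1}^2 = 1992745 + 11329065/7 = 25278280/7.


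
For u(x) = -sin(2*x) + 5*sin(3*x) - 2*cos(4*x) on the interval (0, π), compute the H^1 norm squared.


||u||_{H^1(0,π)}^2 = 2040/7 + 323*π/2

u'(x) = 8*sin(4*x) - 2*cos(2*x) + 15*cos(3*x).
Expand u² and (u')² and integrate term by term on (0, π), using: for integers n ≥ 1, ∫_0^π sin²(nx) dx = ∫_0^π cos²(nx) dx = π/2; for n ≠ n', ∫_0^π sin(nx)sin(n'x) dx = ∫_0^π cos(nx)cos(n'x) dx = 0; and by product-to-sum, ∫_0^π sin(nx)cos(n'x) dx = ½∫_0^π [sin((n+n')x) + sin((n−n')x)] dx, which is 0 when n+n' is even and 2n/(n²−n'²) when n+n' is odd (it need not vanish on (0, π)).
  u² squared terms: (-1)²·∫sin(2x)² dx = 1·π/2 = π/2;  (-2)²·∫cos(4x)² dx = 4·π/2 = 2*π;  (5)²·∫sin(3x)² dx = 25·π/2 = 25*π/2.
  u² cross terms: 2·(-1)·(-2)·∫sin(2x)·cos(4x) dx = 4·(0) = 0;  2·(-1)·(5)·∫sin(2x)·sin(3x) dx = -10·(0) = 0;  2·(-2)·(5)·∫cos(4x)·sin(3x) dx = -20·(-6/7) = 120/7.
  So ∫_0^π u² dx = π/2 + 2*π + 25*π/2 + 0 + 0 + 120/7 = 120/7 + 15*π.
  (u')² squared terms: (-2)²·∫cos(2x)² dx = 4·π/2 = 2*π;  (8)²·∫sin(4x)² dx = 64·π/2 = 32*π;  (15)²·∫cos(3x)² dx = 225·π/2 = 225*π/2.
  (u')² cross terms: 2·(-2)·(8)·∫cos(2x)·sin(4x) dx = -32·(0) = 0;  2·(-2)·(15)·∫cos(2x)·cos(3x) dx = -60·(0) = 0;  2·(8)·(15)·∫sin(4x)·cos(3x) dx = 240·(8/7) = 1920/7.
  So ∫_0^π (u')² dx = 2*π + 32*π + 225*π/2 + 0 + 0 + 1920/7 = 1920/7 + 293*π/2.
||u||_{H^1}^2 = (120/7 + 15*π) + (1920/7 + 293*π/2) = 2040/7 + 323*π/2.


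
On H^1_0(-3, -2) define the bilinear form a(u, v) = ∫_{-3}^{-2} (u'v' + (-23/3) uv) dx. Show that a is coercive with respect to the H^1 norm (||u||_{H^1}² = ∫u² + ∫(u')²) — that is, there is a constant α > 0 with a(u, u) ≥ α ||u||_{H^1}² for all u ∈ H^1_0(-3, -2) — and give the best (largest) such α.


α = (-23/3 + π^2)/(1 + π^2)

Coercivity of a(·,·) on H^1_0(-3, -2) means a(u, u) ≥ α ||u||_{H^1}² for every u ∈ H^1_0.
The interval has length L = 1, and Poincaré/coercivity depend only on L. Here a(u, u) = ∫(u')² + (-23/3)·∫u².
Here c = -23/3 < 0 with |c| < (π/L)² = π^2, so coercivity still holds. The condition a(u,u) ≥ α||u||_{H^1}² reads (1−α)∫(u')² ≥ (α−c)∫u². Any admissible α is ≤ 1 (rapidly oscillating u have ∫u²/∫(u')² → 0), and α = 1 would force 0 ≥ (1−c)∫u², impossible since c < 1; so 1−α > 0. By the sharp Poincaré inequality on H^1_0 of an interval of length L, ∫(u')² ≥ (π/L)²∫u² with equality for the first sine mode sin(π(x−x₀)/L) (x₀ the left endpoint), so the inequality holds for all u iff (1−α)(π/L)² ≥ α − c, i.e. α ≤ ((π/L)² + c)/((π/L)² + 1) = (1 + c(L/π)²)/(1 + (L/π)²). (Direct route, valid since c ≤ 0: Poincaré gives c∫u² ≥ c(L/π)²∫(u')², so a(u,u) ≥ (1 + c(L/π)²)∫(u')², while ||u||_{H^1}² ≤ (1 + (L/π)²)∫(u')²; dividing yields the same α.) With (π/L)² = π^2 and c = -23/3, the largest admissible constant is α = ((π/L)² + c)/((π/L)² + 1).
Simplifying, α = (-23/3 + π^2)/(1 + π^2).


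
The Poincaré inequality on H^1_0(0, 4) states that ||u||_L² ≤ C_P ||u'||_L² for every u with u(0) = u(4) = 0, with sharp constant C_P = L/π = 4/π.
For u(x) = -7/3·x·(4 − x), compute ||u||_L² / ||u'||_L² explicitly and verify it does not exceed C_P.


||u||_L² / ||u'||_L² = 2*sqrt(10)/5 < C_P = 4/π.

u(x) = -7/3·x·(4 − x), so u'(x) = 14*x/3 - 28/3.
u(x) = -7/3·x·(4 − x) vanishes at x = 0 and x = 4, so u ∈ H^1_0(0, 4). Differentiate via the product rule and integrate the resulting polynomials term by term.
  ∫_0^4 u² dx = ∫_0^4 (49*x^4/9 - 392*x^3/9 + 784*x^2/9) dx. Term by term:
    ∫_0^4 49*x^4/9 dx = 50176/45;  ∫_0^4 -392*x^3/9 dx = -25088/9;  ∫_0^4 784*x^2/9 dx = 50176/27.
  Sum: 50176/45 − 25088/9 + 50176/27 = 25088/135.
  ∫_0^4 (u')² dx = ∫_0^4 (196*x^2/9 - 784*x/9 + 784/9) dx. Term by term:
    ∫_0^4 196*x^2/9 dx = 12544/27;  ∫_0^4 -784*x/9 dx = -6272/9;  ∫_0^4 784/9 dx = 3136/9.
  Sum: 12544/27 − 6272/9 + 3136/9 = 3136/27.
∫_0^4 u² dx = 25088/135, so ||u||_L² = 112*sqrt(30)/45.
∫_0^4 (u')² dx = 3136/27, so ||u'||_L² = 56*sqrt(3)/9.
Ratio ||u||_L² / ||u'||_L² = 2*sqrt(10)/5.
Sharp Poincaré constant on H^1_0(0, 4) is C_P = L/π = 4/π, achieved by sin(π/4·x).
A polynomial bump cannot attain the sharp Poincaré constant (only the first sine eigenfunction does), so the ratio is strictly less than C_P, consistent with ||u||_L² ≤ C_P ||u'||_L².


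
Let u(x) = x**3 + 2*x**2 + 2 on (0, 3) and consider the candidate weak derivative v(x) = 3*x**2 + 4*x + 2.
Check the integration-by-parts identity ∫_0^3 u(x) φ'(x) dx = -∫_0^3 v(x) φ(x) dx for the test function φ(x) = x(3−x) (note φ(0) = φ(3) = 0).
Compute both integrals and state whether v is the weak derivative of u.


LHS = -1269/20, RHS = -1449/20. No, v is not the weak derivative of u.

u(x) = x**3 + 2*x**2 + 2, classical derivative u'(x) = 3*x**2 + 4*x.
φ(x) = x(3−x), so φ'(x) = 3 - 2*x.
Note φ(0) = φ(3) = 0, so the boundary term u·φ vanishes.
LHS = ∫_0^3 u(x) φ'(x) dx = ∫_0^3 (-2*x^4 - x^3 + 6*x^2 - 4*x + 6) dx. Term by term:
  ∫_0^3 -2*x^4 dx = -486/5;  ∫_0^3 -x^3 dx = -81/4;  ∫_0^3 6*x^2 dx = 54;
  ∫_0^3 -4*x dx = -18;  ∫_0^3 6 dx = 18.
Sum: -486/5 − 81/4 + 54 − 18 + 18 = -1269/20.
So LHS = -1269/20.
∫_0^3 v(x) φ(x) dx = ∫_0^3 (-3*x^4 + 5*x^3 + 10*x^2 + 6*x) dx. Term by term:
  ∫_0^3 -3*x^4 dx = -729/5;  ∫_0^3 5*x^3 dx = 405/4;  ∫_0^3 10*x^2 dx = 90;
  ∫_0^3 6*x dx = 27.
Sum: -729/5 + 405/4 + 90 + 27 = 1449/20.
So RHS = -∫_0^3 v(x) φ(x) dx = -1449/20.
LHS − RHS = 9 ≠ 0, so the identity fails.
(For a valid weak derivative the identity must hold for EVERY test function, in particular this one. The failure shows v is NOT the weak derivative of u.)
Correct weak derivative would be u'(x) = 3*x**2 + 4*x.


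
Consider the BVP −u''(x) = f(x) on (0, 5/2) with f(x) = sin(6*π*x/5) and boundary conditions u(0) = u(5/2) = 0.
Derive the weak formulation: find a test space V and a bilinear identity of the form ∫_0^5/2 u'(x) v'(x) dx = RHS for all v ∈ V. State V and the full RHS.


V = H^1_0(0, 5/2) (so v(0) = v(5/2) = 0); weak form: ∫_0^5/2 u'v' dx = ∫_0^5/2 (sin(6*π*x/5)) v dx for all v ∈ V.

Multiply both sides by a test function v and integrate from 0 to 5/2:
  ∫_0^5/2 −u''(x) v(x) dx = ∫_0^5/2 f(x) v(x) dx.
Integrate the LHS by parts once:
  ∫_0^5/2 −u'' v dx = −[u'(x) v(x)]_0^5/2 + ∫_0^5/2 u'(x) v'(x) dx.
Thus ∫_0^5/2 u'(x) v'(x) dx = ∫_0^5/2 f(x) v(x) dx + [u'(x) v(x)]_0^5/2.
Choose V so that boundary terms are either known or forced to vanish.
u is Dirichlet: u(0) = u(5/2) = 0. Let V = H^1_0(0, 5/2); then v(0) = v(5/2) = 0, and [u' v]_0^5/2 = 0.
Weak formulation: find u (satisfying any essential BC) such that ∫_0^5/2 u'(x) v'(x) dx = ∫_0^5/2 f v dx for all v ∈ V.
Substituting f(x) = sin(6*π*x/5), the right-hand side is ∫_0^5/2 (sin(6*π*x/5)) v dx.


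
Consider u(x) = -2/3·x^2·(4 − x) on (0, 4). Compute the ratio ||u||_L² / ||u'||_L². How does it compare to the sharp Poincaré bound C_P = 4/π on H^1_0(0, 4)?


||u||_L² / ||u'||_L² = 2*sqrt(14)/7 < C_P = 4/π.

u(x) = -2/3·x^2·(4 − x), so u'(x) = 2*x*(3*x - 8)/3.
u(x) = -2/3·x^2·(4 − x) vanishes at x = 0 and x = 4, so u ∈ H^1_0(0, 4). Differentiate via the product rule and integrate the resulting polynomials term by term.
  ∫_0^4 u² dx = ∫_0^4 (4*x^6/9 - 32*x^5/9 + 64*x^4/9) dx. Term by term:
    ∫_0^4 4*x^6/9 dx = 65536/63;  ∫_0^4 -32*x^5/9 dx = -65536/27;  ∫_0^4 64*x^4/9 dx = 65536/45.
  Sum: 65536/63 − 65536/27 + 65536/45 = 65536/945.
  ∫_0^4 (u')² dx = ∫_0^4 (4*x^4 - 64*x^3/3 + 256*x^2/9) dx. Term by term:
    ∫_0^4 4*x^4 dx = 4096/5;  ∫_0^4 -64*x^3/3 dx = -4096/3;  ∫_0^4 256*x^2/9 dx = 16384/27.
  Sum: 4096/5 − 4096/3 + 16384/27 = 8192/135.
∫_0^4 u² dx = 65536/945, so ||u||_L² = 256*sqrt(105)/315.
∫_0^4 (u')² dx = 8192/135, so ||u'||_L² = 64*sqrt(30)/45.
Ratio ||u||_L² / ||u'||_L² = 2*sqrt(14)/7.
Sharp Poincaré constant on H^1_0(0, 4) is C_P = L/π = 4/π, achieved by sin(π/4·x).
A polynomial bump cannot attain the sharp Poincaré constant (only the first sine eigenfunction does), so the ratio is strictly less than C_P, consistent with ||u||_L² ≤ C_P ||u'||_L².


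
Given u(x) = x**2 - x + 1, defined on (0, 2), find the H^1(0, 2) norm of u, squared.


||u||_{H^1}^2 = 136/15

The H^1 norm (squared) on an interval (0, L) is
  ||u||_{H^1}^2 = ∫_0^L u(x)^2 dx + ∫_0^L u'(x)^2 dx.
Compute u'(x) = 2*x - 1.
Then u(x)^2 = x**4 - 2*x**3 + 3*x**2 - 2*x + 1 and u'(x)^2 = 4*x**2 - 4*x + 1.
Integrate each monomial from 0 to 2 using ∫_0^2 c·x^n dx = c·2^(n+1)/(n+1):
  ∫_0^2 u(x)^2 dx = ∫_0^2 (x^4 - 2*x^3 + 3*x^2 - 2*x + 1) dx. Term by term:
    ∫_0^2 x^4 dx = 32/5;  ∫_0^2 -2*x^3 dx = -8;  ∫_0^2 3*x^2 dx = 8;
    ∫_0^2 -2*x dx = -4;  ∫_0^2 1 dx = 2.
  Sum: 32/5 − 8 + 8 − 4 + 2 = 22/5.
  ∫_0^2 u'(x)^2 dx = ∫_0^2 (4*x^2 - 4*x + 1) dx. Term by term:
    ∫_0^2 4*x^2 dx = 32/3;  ∫_0^2 -4*x dx = -8;  ∫_0^2 1 dx = 2.
  Sum: 32/3 − 8 + 2 = 14/3.
Adding: ||u||_{H^1}^2 = 22/5 + 14/3 = 136/15.


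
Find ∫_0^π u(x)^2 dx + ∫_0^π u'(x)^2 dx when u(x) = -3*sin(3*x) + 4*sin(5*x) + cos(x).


||u||_{H^1(0,π)}^2 = 254*π

u'(x) = -sin(x) - 9*cos(3*x) + 20*cos(5*x).
Expand u² and (u')² and integrate term by term on (0, π), using: for integers n ≥ 1, ∫_0^π sin²(nx) dx = ∫_0^π cos²(nx) dx = π/2; for n ≠ n', ∫_0^π sin(nx)sin(n'x) dx = ∫_0^π cos(nx)cos(n'x) dx = 0; and by product-to-sum, ∫_0^π sin(nx)cos(n'x) dx = ½∫_0^π [sin((n+n')x) + sin((n−n')x)] dx, which is 0 when n+n' is even and 2n/(n²−n'²) when n+n' is odd (it need not vanish on (0, π)).
  u² squared terms: (-3)²·∫sin(3x)² dx = 9·π/2 = 9*π/2;  (4)²·∫sin(5x)² dx = 16·π/2 = 8*π;  (1)²·∫cos(x)² dx = 1·π/2 = π/2.
  u² cross terms: 2·(-3)·(4)·∫sin(3x)·sin(5x) dx = -24·(0) = 0;  2·(-3)·(1)·∫sin(3x)·cos(x) dx = -6·(0) = 0;  2·(4)·(1)·∫sin(5x)·cos(x) dx = 8·(0) = 0.
  So ∫_0^π u² dx = 9*π/2 + 8*π + π/2 + 0 + 0 + 0 = 13*π.
  (u')² squared terms: (-1)²·∫sin(x)² dx = 1·π/2 = π/2;  (-9)²·∫cos(3x)² dx = 81·π/2 = 81*π/2;  (20)²·∫cos(5x)² dx = 400·π/2 = 200*π.
  (u')² cross terms: 2·(-1)·(-9)·∫sin(x)·cos(3x) dx = 18·(0) = 0;  2·(-1)·(20)·∫sin(x)·cos(5x) dx = -40·(0) = 0;  2·(-9)·(20)·∫cos(3x)·cos(5x) dx = -360·(0) = 0.
  So ∫_0^π (u')² dx = π/2 + 81*π/2 + 200*π + 0 + 0 + 0 = 241*π.
||u||_{H^1}^2 = (13*π) + (241*π) = 254*π.


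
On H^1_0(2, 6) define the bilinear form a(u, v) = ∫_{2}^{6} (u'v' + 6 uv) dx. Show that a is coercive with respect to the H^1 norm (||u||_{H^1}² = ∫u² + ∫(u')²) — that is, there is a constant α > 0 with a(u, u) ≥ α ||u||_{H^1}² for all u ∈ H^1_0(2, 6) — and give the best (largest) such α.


α = 1

Coercivity of a(·,·) on H^1_0(2, 6) means a(u, u) ≥ α ||u||_{H^1}² for every u ∈ H^1_0.
The interval has length L = 4, and Poincaré/coercivity depend only on L. Here a(u, u) = ∫(u')² + (6)·∫u².
Here c = 6 ≥ 1, so a(u,u) = ∫(u')² + c∫u² ≥ ∫(u')² + ∫u² = ||u||_{H^1}², i.e. α = 1 works. No larger α is possible: a(u,u) ≥ α||u||_{H^1}² means (1−α)∫(u')² ≥ (α−c)∫u², and for the modes u_n = sin(nπ(x−x₀)/L) (x₀ the left endpoint) one has ∫u_n²/∫(u_n')² = (L/(nπ))² → 0, so a(u_n,u_n)/||u_n||_{H^1}² → 1. Hence the optimal constant is α = 1.
Therefore α = 1.


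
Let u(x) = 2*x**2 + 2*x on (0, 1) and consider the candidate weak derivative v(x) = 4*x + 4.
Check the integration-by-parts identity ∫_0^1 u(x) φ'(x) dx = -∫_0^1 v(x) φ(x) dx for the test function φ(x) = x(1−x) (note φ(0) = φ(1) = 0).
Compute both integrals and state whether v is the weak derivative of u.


LHS = -2/3, RHS = -1. No, v is not the weak derivative of u.

u(x) = 2*x**2 + 2*x, classical derivative u'(x) = 4*x + 2.
φ(x) = x(1−x), so φ'(x) = 1 - 2*x.
Note φ(0) = φ(1) = 0, so the boundary term u·φ vanishes.
LHS = ∫_0^1 u(x) φ'(x) dx = ∫_0^1 (-4*x^3 - 2*x^2 + 2*x) dx. Term by term:
  ∫_0^1 -4*x^3 dx = -1;  ∫_0^1 -2*x^2 dx = -2/3;  ∫_0^1 2*x dx = 1.
Sum: -1 − 2/3 + 1 = -2/3.
So LHS = -2/3.
∫_0^1 v(x) φ(x) dx = ∫_0^1 (-4*x^3 + 4*x) dx. Term by term:
  ∫_0^1 -4*x^3 dx = -1;  ∫_0^1 4*x dx = 2.
Sum: -1 + 2 = 1.
So RHS = -∫_0^1 v(x) φ(x) dx = -1.
LHS − RHS = 1/3 ≠ 0, so the identity fails.
(For a valid weak derivative the identity must hold for EVERY test function, in particular this one. The failure shows v is NOT the weak derivative of u.)
Correct weak derivative would be u'(x) = 4*x + 2.


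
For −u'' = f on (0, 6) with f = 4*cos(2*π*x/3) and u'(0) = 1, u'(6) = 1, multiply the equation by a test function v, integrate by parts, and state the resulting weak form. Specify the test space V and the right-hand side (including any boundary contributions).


V = H^1(0, 6) (v unrestricted at boundary; u is determined up to an additive constant); weak form: ∫_0^6 u'v' dx = ∫_0^6 (4*cos(2*π*x/3)) v dx + v(6) − v(0) for all v ∈ V.

Multiply both sides by a test function v and integrate from 0 to 6:
  ∫_0^6 −u''(x) v(x) dx = ∫_0^6 f(x) v(x) dx.
Integrate the LHS by parts once:
  ∫_0^6 −u'' v dx = −[u'(x) v(x)]_0^6 + ∫_0^6 u'(x) v'(x) dx.
Thus ∫_0^6 u'(x) v'(x) dx = ∫_0^6 f(x) v(x) dx + [u'(x) v(x)]_0^6.
Choose V so that boundary terms are either known or forced to vanish.
u has inhomogeneous Neumann u'(0) = 1, u'(6) = 1. [u' v]_0^6 = (1)·v(6) − (1)·v(0) = v(6) − v(0). Take V = H^1(0, 6); boundary term becomes part of RHS.
Weak formulation: find u (satisfying any essential BC) such that ∫_0^6 u'(x) v'(x) dx = ∫_0^6 f v dx + v(6) − v(0) for all v ∈ V (Neumann data are natural BCs: they enter the RHS as boundary terms).
Substituting f(x) = 4*cos(2*π*x/3), the right-hand side is ∫_0^6 (4*cos(2*π*x/3)) v dx + v(6) − v(0).
Compatibility check (pure Neumann): taking v ≡ 1 ∈ V gives 0 = ∫_0^6 f dx + (1) − (1), i.e. ∫_0^6 f dx must equal u'(0) − u'(6) = 0. Indeed ∫_0^6 (4*cos(2*π*x/3)) dx = 0, so the data are compatible. The solution is then unique only up to an additive constant (fix it e.g. by requiring ∫_0^6 u dx = 0).


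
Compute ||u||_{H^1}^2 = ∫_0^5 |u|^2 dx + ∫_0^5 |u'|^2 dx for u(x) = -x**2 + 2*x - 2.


||u||_{H^1}^2 = 340

The H^1 norm (squared) on an interval (0, L) is
  ||u||_{H^1}^2 = ∫_0^L u(x)^2 dx + ∫_0^L u'(x)^2 dx.
Compute u'(x) = 2 - 2*x.
Then u(x)^2 = x**4 - 4*x**3 + 8*x**2 - 8*x + 4 and u'(x)^2 = 4*x**2 - 8*x + 4.
Integrate each monomial from 0 to 5 using ∫_0^5 c·x^n dx = c·5^(n+1)/(n+1):
  ∫_0^5 u(x)^2 dx = ∫_0^5 (x^4 - 4*x^3 + 8*x^2 - 8*x + 4) dx. Term by term:
    ∫_0^5 x^4 dx = 625;  ∫_0^5 -4*x^3 dx = -625;  ∫_0^5 8*x^2 dx = 1000/3;
    ∫_0^5 -8*x dx = -100;  ∫_0^5 4 dx = 20.
  Sum: 625 − 625 + 1000/3 − 100 + 20 = 760/3.
  ∫_0^5 u'(x)^2 dx = ∫_0^5 (4*x^2 - 8*x + 4) dx. Term by term:
    ∫_0^5 4*x^2 dx = 500/3;  ∫_0^5 -8*x dx = -100;  ∫_0^5 4 dx = 20.
  Sum: 500/3 − 100 + 20 = 260/3.
Adding: ||u||_{H^1}^2 = 760/3 + 260/3 = 340.


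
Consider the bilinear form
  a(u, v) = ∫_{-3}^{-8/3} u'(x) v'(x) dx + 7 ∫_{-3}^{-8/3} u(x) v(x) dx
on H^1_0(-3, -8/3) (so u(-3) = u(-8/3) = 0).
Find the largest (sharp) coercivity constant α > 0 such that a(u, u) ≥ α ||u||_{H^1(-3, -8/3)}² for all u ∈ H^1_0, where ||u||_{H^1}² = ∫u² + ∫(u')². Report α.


α = 1

Coercivity of a(·,·) on H^1_0(-3, -8/3) means a(u, u) ≥ α ||u||_{H^1}² for every u ∈ H^1_0.
The interval has length L = 1/3, and Poincaré/coercivity depend only on L. Here a(u, u) = ∫(u')² + (7)·∫u².
Here c = 7 ≥ 1, so a(u,u) = ∫(u')² + c∫u² ≥ ∫(u')² + ∫u² = ||u||_{H^1}², i.e. α = 1 works. No larger α is possible: a(u,u) ≥ α||u||_{H^1}² means (1−α)∫(u')² ≥ (α−c)∫u², and for the modes u_n = sin(nπ(x−x₀)/L) (x₀ the left endpoint) one has ∫u_n²/∫(u_n')² = (L/(nπ))² → 0, so a(u_n,u_n)/||u_n||_{H^1}² → 1. Hence the optimal constant is α = 1.
Therefore α = 1.


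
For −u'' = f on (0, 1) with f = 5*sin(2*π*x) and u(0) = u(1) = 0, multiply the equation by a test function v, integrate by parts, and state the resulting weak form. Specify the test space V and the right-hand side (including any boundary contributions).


V = H^1_0(0, 1) (so v(0) = v(1) = 0); weak form: ∫_0^1 u'v' dx = ∫_0^1 (5*sin(2*π*x)) v dx for all v ∈ V.

Multiply both sides by a test function v and integrate from 0 to 1:
  ∫_0^1 −u''(x) v(x) dx = ∫_0^1 f(x) v(x) dx.
Integrate the LHS by parts once:
  ∫_0^1 −u'' v dx = −[u'(x) v(x)]_0^1 + ∫_0^1 u'(x) v'(x) dx.
Thus ∫_0^1 u'(x) v'(x) dx = ∫_0^1 f(x) v(x) dx + [u'(x) v(x)]_0^1.
Choose V so that boundary terms are either known or forced to vanish.
u is Dirichlet: u(0) = u(1) = 0. Let V = H^1_0(0, 1); then v(0) = v(1) = 0, and [u' v]_0^1 = 0.
Weak formulation: find u (satisfying any essential BC) such that ∫_0^1 u'(x) v'(x) dx = ∫_0^1 f v dx for all v ∈ V.
Substituting f(x) = 5*sin(2*π*x), the right-hand side is ∫_0^1 (5*sin(2*π*x)) v dx.


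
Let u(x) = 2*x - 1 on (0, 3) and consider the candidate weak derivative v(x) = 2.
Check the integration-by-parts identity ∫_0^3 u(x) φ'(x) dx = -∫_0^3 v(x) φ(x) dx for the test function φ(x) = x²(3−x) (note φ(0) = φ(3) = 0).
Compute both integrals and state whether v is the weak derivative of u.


LHS = -27/2, RHS = -27/2. Yes, v = u' weakly.

u(x) = 2*x - 1, classical derivative u'(x) = 2.
φ(x) = x²(3−x), so φ'(x) = 3*x*(2 - x).
Note φ(0) = φ(3) = 0, so the boundary term u·φ vanishes.
LHS = ∫_0^3 u(x) φ'(x) dx = ∫_0^3 (-6*x^3 + 15*x^2 - 6*x) dx. Term by term:
  ∫_0^3 -6*x^3 dx = -243/2;  ∫_0^3 15*x^2 dx = 135;  ∫_0^3 -6*x dx = -27.
Sum: -243/2 + 135 − 27 = -27/2.
So LHS = -27/2.
∫_0^3 v(x) φ(x) dx = ∫_0^3 (-2*x^3 + 6*x^2) dx. Term by term:
  ∫_0^3 -2*x^3 dx = -81/2;  ∫_0^3 6*x^2 dx = 54.
Sum: -81/2 + 54 = 27/2.
So RHS = -∫_0^3 v(x) φ(x) dx = -27/2.
LHS = RHS, so the identity holds for this test φ.
Moreover u is smooth here and v(x) = u'(x) = 2 pointwise, so the identity holds for every test function. Hence v is the weak derivative of u.


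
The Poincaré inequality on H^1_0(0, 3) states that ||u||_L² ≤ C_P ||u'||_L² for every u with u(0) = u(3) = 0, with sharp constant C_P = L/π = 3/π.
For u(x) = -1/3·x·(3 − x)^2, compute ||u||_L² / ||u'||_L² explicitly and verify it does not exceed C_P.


||u||_L² / ||u'||_L² = 3*sqrt(14)/14 < C_P = 3/π.

u(x) = -1/3·x·(3 − x)^2, so u'(x) = (1 - x)*(x - 3).
u(x) = -1/3·x·(3 − x)^2 vanishes at x = 0 and x = 3, so u ∈ H^1_0(0, 3). Differentiate via the product rule and integrate the resulting polynomials term by term.
  ∫_0^3 u² dx = ∫_0^3 (x^6/9 - 4*x^5/3 + 6*x^4 - 12*x^3 + 9*x^2) dx. Term by term:
    ∫_0^3 x^6/9 dx = 243/7;  ∫_0^3 -4*x^5/3 dx = -162;  ∫_0^3 6*x^4 dx = 1458/5;
    ∫_0^3 -12*x^3 dx = -243;  ∫_0^3 9*x^2 dx = 81.
  Sum: 243/7 − 162 + 1458/5 − 243 + 81 = 81/35.
  ∫_0^3 (u')² dx = ∫_0^3 (x^4 - 8*x^3 + 22*x^2 - 24*x + 9) dx. Term by term:
    ∫_0^3 x^4 dx = 243/5;  ∫_0^3 -8*x^3 dx = -162;  ∫_0^3 22*x^2 dx = 198;
    ∫_0^3 -24*x dx = -108;  ∫_0^3 9 dx = 27.
  Sum: 243/5 − 162 + 198 − 108 + 27 = 18/5.
∫_0^3 u² dx = 81/35, so ||u||_L² = 9*sqrt(35)/35.
∫_0^3 (u')² dx = 18/5, so ||u'||_L² = 3*sqrt(10)/5.
Ratio ||u||_L² / ||u'||_L² = 3*sqrt(14)/14.
Sharp Poincaré constant on H^1_0(0, 3) is C_P = L/π = 3/π, achieved by sin(π/3·x).
A polynomial bump cannot attain the sharp Poincaré constant (only the first sine eigenfunction does), so the ratio is strictly less than C_P, consistent with ||u||_L² ≤ C_P ||u'||_L².
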